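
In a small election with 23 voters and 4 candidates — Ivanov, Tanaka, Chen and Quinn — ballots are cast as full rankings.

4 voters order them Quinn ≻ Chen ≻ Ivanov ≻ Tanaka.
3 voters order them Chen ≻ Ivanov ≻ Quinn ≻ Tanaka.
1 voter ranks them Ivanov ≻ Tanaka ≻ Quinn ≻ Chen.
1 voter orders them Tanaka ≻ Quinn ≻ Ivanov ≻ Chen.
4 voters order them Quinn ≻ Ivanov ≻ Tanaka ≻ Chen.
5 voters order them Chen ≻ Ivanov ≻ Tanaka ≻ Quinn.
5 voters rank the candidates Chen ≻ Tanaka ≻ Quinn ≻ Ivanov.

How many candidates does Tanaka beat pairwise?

Tanaka against each rival (23 voters):
Tanaka–Ivanov: Ivanov 17–6.
Tanaka vs Chen: Chen, 17–6.
Tanaka vs Quinn: Tanaka wins 12–11.
Tanaka beats Quinn; loses to Ivanov, Chen — 1 pairwise win.

1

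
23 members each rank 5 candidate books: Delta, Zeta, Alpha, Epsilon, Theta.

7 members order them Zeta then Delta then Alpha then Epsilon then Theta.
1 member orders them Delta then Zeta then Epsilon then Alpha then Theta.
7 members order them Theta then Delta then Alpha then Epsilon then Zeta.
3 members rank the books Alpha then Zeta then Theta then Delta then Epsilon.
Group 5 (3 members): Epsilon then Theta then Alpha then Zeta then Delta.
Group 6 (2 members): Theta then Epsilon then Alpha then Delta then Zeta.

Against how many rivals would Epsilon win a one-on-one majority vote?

1

Epsilon against each rival (23 members):
Epsilon–Delta: Delta 18–5.
Epsilon vs Zeta: 7+3+2 = 12 for Epsilon, 11 for Zeta — Epsilon by 12–11.
Epsilon vs Alpha: Epsilon preferred on 1+3+2 = 6 ballots; Alpha wins 17–6.
Epsilon vs Theta: Theta, 12–11.
Epsilon beats Zeta; loses to Delta, Alpha, Theta — 1 pairwise win.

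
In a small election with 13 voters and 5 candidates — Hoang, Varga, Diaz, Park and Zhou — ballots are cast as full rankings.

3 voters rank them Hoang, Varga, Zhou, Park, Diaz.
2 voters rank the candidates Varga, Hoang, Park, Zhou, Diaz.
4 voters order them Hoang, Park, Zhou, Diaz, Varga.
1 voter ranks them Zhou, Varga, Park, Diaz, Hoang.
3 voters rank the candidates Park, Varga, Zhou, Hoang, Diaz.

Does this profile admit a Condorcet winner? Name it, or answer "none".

Hoang

Pairwise majorities:
Hoang vs Varga: Hoang wins 7–6.
Hoang–Diaz: Hoang 12–1.
Hoang vs Park: Hoang wins 9–4.
Hoang vs Zhou: Hoang, 9–4.
Varga vs Diaz: Varga, 9–4.
Varga vs Park: Park wins 7–6.
Varga vs Zhou: Varga, 8–5.
Diaz–Park: Park 13–0.
Diaz–Zhou: Zhou 13–0.
Park vs Zhou: Park, 9–4.
Hoang wins every pairwise contest, so Hoang is the Condorcet winner.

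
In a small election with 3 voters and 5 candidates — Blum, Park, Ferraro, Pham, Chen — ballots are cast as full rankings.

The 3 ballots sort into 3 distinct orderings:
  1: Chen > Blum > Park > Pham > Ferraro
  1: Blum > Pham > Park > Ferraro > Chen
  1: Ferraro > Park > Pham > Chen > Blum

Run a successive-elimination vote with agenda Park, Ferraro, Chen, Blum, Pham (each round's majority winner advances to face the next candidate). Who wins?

Blum

Round 1: Park vs Ferraro — 2–1, Park advances.
Round 2: Park vs Chen — 2–1, Park advances.
Round 3: Park vs Blum — 1–2, Blum advances.
Round 4: Blum vs Pham — 2–1, Blum advances.
Blum survives the agenda.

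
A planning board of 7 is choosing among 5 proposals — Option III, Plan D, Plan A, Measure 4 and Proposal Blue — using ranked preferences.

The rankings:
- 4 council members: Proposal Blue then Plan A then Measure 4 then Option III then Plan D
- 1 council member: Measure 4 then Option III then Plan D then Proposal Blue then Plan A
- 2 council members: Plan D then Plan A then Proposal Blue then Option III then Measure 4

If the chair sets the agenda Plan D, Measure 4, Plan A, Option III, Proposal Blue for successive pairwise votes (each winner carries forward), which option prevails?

Round 1: Plan D vs Measure 4 — 2–5, Measure 4 advances.
Round 2: Measure 4 vs Plan A — 1–6, Plan A advances.
Round 3: Plan A vs Option III — 6–1, Plan A advances.
Round 4: Plan A vs Proposal Blue — 2–5, Proposal Blue advances.
The agenda winner is Proposal Blue.

Proposal Blue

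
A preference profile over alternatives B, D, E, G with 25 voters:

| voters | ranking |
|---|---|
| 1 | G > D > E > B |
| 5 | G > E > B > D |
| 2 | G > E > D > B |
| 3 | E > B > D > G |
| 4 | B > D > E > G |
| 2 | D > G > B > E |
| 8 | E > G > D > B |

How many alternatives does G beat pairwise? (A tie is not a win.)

G against each rival (25 voters):
G vs B: 18 to 7, G.
G vs D: G wins 16–9.
G vs E: E wins 15–10.
G beats B, D; loses to E — 2 pairwise wins.

2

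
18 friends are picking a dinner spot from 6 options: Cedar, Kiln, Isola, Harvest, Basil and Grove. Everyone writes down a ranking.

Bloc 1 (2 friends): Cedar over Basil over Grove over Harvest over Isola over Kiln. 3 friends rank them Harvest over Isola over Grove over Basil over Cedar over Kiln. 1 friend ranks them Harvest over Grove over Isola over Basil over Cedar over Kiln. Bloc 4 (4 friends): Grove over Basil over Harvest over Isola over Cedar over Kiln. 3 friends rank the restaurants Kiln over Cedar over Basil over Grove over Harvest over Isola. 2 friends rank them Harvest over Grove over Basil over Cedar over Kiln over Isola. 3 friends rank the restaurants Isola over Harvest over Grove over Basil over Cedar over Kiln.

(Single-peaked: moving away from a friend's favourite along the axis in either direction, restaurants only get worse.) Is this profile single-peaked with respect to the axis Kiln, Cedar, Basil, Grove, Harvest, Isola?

yes

Axis positions: Kiln=1, Cedar=2, Basil=3, Grove=4, Harvest=5, Isola=6.
Bloc 1 (peak Cedar at position 2): ranking walks positions 2-3-4-5-6-1, expanding outward from the peak — single-peaked.
Bloc 2 (peak Harvest at position 5): ranking walks positions 5-6-4-3-2-1, expanding outward from the peak — single-peaked.
Bloc 3 (peak Harvest at position 5): ranking walks positions 5-4-6-3-2-1, expanding outward from the peak — single-peaked.
Bloc 4 (peak Grove at position 4): ranking walks positions 4-3-5-6-2-1, expanding outward from the peak — single-peaked.
Bloc 5 (peak Kiln at position 1): ranking walks positions 1-2-3-4-5-6, expanding outward from the peak — single-peaked.
Bloc 6 (peak Harvest at position 5): ranking walks positions 5-4-3-2-1-6, expanding outward from the peak — single-peaked.
Bloc 7 (peak Isola at position 6): ranking walks positions 6-5-4-3-2-1, expanding outward from the peak — single-peaked.
Every ranking is single-peaked on this axis.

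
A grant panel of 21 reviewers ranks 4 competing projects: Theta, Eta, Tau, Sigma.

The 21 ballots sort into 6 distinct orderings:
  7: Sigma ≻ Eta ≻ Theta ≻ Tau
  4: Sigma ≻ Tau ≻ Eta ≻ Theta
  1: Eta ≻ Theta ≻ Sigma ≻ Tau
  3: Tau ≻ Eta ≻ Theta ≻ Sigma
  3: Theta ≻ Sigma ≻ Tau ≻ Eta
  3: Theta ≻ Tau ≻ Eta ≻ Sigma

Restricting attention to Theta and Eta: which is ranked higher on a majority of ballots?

Ballots ranking Theta above Eta: 3 + 3 = 6.
Ballots ranking Eta above Theta: 21 − 6 = 15.
Eta wins the head-to-head 15–6.

Eta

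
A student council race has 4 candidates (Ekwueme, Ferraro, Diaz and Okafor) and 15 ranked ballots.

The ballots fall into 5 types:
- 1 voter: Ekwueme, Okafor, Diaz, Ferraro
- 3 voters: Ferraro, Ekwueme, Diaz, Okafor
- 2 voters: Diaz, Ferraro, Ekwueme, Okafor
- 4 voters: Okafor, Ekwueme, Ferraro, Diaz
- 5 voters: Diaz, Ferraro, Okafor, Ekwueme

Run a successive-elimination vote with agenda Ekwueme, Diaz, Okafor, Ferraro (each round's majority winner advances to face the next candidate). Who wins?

Round 1: Ekwueme vs Diaz — 8–7, Ekwueme advances.
Round 2: Ekwueme vs Okafor — 6–9, Okafor advances.
Round 3: Okafor vs Ferraro — 5–10, Ferraro advances.
Ferraro survives the agenda.

Ferraro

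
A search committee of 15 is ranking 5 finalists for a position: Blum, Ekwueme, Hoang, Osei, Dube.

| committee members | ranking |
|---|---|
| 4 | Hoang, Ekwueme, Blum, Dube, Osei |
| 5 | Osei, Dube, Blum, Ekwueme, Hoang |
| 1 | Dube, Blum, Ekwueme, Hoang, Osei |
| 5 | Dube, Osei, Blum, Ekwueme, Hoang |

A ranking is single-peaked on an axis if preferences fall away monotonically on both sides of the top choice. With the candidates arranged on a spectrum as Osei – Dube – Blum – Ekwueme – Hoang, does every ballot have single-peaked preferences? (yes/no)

Axis positions: Osei=1, Dube=2, Blum=3, Ekwueme=4, Hoang=5.
Faction 1 (peak Hoang at position 5): ranking walks positions 5-4-3-2-1, expanding outward from the peak — single-peaked.
Faction 2 (peak Osei at position 1): ranking walks positions 1-2-3-4-5, expanding outward from the peak — single-peaked.
Faction 3 (peak Dube at position 2): ranking walks positions 2-3-4-5-1, expanding outward from the peak — single-peaked.
Faction 4 (peak Dube at position 2): ranking walks positions 2-1-3-4-5, expanding outward from the peak — single-peaked.
Every ranking is single-peaked on this axis.

yes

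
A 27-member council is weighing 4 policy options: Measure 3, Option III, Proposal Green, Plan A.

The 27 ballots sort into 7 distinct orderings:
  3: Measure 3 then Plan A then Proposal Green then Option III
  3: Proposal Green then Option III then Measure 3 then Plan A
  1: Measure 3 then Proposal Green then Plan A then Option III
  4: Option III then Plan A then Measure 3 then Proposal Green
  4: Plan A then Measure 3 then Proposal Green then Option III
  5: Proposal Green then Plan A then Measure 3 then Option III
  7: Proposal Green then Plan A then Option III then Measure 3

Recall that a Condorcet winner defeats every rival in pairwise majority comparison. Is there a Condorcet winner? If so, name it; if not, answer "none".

Proposal Green

Pairwise majorities:
Measure 3 vs Option III: 3+1+4+5 = 13 for Measure 3, 14 for Option III — Option III by 14–13.
Measure 3 vs Proposal Green: Measure 3 preferred on 3+1+4+4 = 12 ballots; Proposal Green wins 15–12.
Measure 3 vs Plan A: Measure 3 is ranked higher on 3+3+1 = 7 ballots, Plan A on 20. Plan A wins 20–7.
Option III vs Proposal Green: 4 for Option III, 23 for Proposal Green — Proposal Green by 23–4.
Option III vs Plan A: 7 to 20, Plan A.
Proposal Green vs Plan A: Proposal Green is ranked higher on 3+1+5+7 = 16 ballots, Plan A on 11. Proposal Green wins 16–11.
Proposal Green defeats every rival head-to-head and is the Condorcet winner.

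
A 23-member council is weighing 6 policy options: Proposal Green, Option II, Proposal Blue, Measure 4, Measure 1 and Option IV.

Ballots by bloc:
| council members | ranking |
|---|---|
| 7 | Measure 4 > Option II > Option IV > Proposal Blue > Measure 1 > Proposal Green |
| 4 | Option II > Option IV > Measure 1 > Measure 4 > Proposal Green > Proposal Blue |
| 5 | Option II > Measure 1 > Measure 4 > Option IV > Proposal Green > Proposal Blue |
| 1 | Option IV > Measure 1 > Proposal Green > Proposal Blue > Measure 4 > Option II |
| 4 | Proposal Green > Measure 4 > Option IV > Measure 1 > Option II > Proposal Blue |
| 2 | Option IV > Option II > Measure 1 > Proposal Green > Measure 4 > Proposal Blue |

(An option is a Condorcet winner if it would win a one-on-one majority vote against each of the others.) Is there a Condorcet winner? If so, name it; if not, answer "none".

Head-to-head results (23 council members):
Proposal Green vs Option II: Option II wins 18–5.
Proposal Green vs Proposal Blue: Proposal Green wins 16–7.
Proposal Green vs Measure 4: Proposal Green preferred on 1+4+2 = 7 ballots; Measure 4 wins 16–7.
Proposal Green–Measure 1: Measure 1 19–4.
Proposal Green–Option IV: Option IV 19–4.
Option II vs Proposal Blue: Option II preferred on 7+4+5+4+2 = 22 ballots; Option II wins 22–1.
Option II vs Measure 4: Measure 4 wins 12–11.
Option II vs Measure 1: Option II wins 18–5.
Option II vs Option IV: Option II wins 16–7.
Proposal Blue vs Measure 4: Proposal Blue is ranked higher on 1 ballot, Measure 4 on 22. Measure 4 wins 22–1.
Proposal Blue vs Measure 1: Measure 1, 16–7.
Proposal Blue vs Option IV: 0 to 23, Option IV.
Measure 4 vs Measure 1: 11 to 12, Measure 1.
Measure 4 vs Option IV: Measure 4, 16–7.
Measure 1 vs Option IV: 5 for Measure 1, 18 for Option IV — Option IV by 18–5.
No option is unbeaten: Proposal Green loses to Option II; Option II loses to Measure 4; Proposal Blue loses to Proposal Green; Measure 4 loses to Measure 1; Measure 1 loses to Option II; Option IV loses to Option II. In particular Option II → Measure 1 → Measure 4 → Option II is a majority cycle — no Condorcet winner exists.

none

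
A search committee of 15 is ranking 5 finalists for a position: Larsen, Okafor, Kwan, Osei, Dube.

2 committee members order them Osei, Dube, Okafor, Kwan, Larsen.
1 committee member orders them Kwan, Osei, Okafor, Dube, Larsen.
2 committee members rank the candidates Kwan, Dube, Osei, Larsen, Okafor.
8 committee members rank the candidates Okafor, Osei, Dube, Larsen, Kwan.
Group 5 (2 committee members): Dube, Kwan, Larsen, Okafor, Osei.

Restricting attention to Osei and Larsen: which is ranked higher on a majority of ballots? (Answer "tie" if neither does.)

Osei

Ballots ranking Osei above Larsen: 2 + 1 + 2 + 8 = 13.
Ballots ranking Larsen above Osei: 15 − 13 = 2.
Osei wins the head-to-head 13–2.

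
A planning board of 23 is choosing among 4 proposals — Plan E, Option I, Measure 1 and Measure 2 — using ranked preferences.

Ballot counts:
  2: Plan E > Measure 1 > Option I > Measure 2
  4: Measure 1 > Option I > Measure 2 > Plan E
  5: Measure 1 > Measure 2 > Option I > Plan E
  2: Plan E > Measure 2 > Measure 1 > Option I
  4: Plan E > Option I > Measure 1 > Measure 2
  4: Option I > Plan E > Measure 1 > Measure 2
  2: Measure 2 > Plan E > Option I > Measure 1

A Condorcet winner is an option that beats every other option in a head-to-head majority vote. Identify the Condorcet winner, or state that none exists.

Check each pair by majority over 23 ballots:
Plan E vs Option I: 10 to 13, Option I.
Plan E vs Measure 1: Plan E preferred on 2+2+4+4+2 = 14 ballots; Plan E wins 14–9.
Plan E vs Measure 2: Plan E preferred on 2+2+4+4 = 12 ballots; Plan E wins 12–11.
Option I vs Measure 1: 10 to 13, Measure 1.
Option I vs Measure 2: 14 to 9, Option I.
Measure 1 vs Measure 2: Measure 1 is ranked higher on 2+4+5+4+4 = 19 ballots, Measure 2 on 4. Measure 1 wins 19–4.
Every option loses at least once (Plan E loses to Option I; Option I loses to Measure 1; Measure 1 loses to Plan E; Measure 2 loses to Plan E). The majority relation contains the cycle Plan E beats Measure 1 beats Option I beats Plan E, so there is no Condorcet winner.

none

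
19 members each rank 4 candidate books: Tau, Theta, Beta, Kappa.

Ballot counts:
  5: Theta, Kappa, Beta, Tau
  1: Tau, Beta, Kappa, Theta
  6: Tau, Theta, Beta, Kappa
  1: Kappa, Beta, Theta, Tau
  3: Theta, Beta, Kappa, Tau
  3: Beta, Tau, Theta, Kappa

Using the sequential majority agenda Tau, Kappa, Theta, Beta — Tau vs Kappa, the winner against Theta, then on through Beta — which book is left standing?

Round 1: Tau vs Kappa — 10–9, Tau advances.
Round 2: Tau vs Theta — 10–9, Tau advances.
Round 3: Tau vs Beta — 7–12, Beta advances.
The agenda winner is Beta.

Beta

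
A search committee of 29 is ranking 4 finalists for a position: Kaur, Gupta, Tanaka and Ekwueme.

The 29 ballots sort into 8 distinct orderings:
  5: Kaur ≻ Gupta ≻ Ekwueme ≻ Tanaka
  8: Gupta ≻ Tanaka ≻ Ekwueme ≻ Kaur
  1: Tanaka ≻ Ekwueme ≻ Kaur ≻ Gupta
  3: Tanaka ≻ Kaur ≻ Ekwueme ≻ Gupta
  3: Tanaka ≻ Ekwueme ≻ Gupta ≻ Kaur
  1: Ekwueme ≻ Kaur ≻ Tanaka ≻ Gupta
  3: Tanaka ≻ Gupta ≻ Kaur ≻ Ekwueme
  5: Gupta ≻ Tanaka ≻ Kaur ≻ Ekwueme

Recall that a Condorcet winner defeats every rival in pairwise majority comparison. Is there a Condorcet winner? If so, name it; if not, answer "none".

Pairwise majorities:
Kaur vs Gupta: 10 to 19, Gupta.
Kaur vs Tanaka: Kaur preferred on 5+1 = 6 ballots; Tanaka wins 23–6.
Kaur vs Ekwueme: Kaur preferred on 5+3+3+5 = 16 ballots; Kaur wins 16–13.
Gupta vs Tanaka: 18 to 11, Gupta.
Gupta vs Ekwueme: Gupta is ranked higher on 5+8+3+5 = 21 ballots, Ekwueme on 8. Gupta wins 21–8.
Tanaka vs Ekwueme: 23 to 6, Tanaka.
Gupta wins every pairwise contest, so Gupta is the Condorcet winner.

Gupta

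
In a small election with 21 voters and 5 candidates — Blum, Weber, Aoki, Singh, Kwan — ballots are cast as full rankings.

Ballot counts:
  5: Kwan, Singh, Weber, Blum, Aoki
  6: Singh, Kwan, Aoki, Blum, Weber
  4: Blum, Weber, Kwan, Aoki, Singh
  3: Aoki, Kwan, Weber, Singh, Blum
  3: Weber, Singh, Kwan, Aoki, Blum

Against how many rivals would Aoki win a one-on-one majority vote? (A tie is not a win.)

Aoki against each rival (21 voters):
Aoki vs Blum: Aoki, 12–9.
Aoki vs Weber: 6+3 = 9 for Aoki, 12 for Weber — Weber by 12–9.
Aoki vs Singh: 4+3 = 7 for Aoki, 14 for Singh — Singh by 14–7.
Aoki vs Kwan: 3 for Aoki, 18 for Kwan — Kwan by 18–3.
Aoki beats Blum; loses to Weber, Singh, Kwan — 1 pairwise win.

1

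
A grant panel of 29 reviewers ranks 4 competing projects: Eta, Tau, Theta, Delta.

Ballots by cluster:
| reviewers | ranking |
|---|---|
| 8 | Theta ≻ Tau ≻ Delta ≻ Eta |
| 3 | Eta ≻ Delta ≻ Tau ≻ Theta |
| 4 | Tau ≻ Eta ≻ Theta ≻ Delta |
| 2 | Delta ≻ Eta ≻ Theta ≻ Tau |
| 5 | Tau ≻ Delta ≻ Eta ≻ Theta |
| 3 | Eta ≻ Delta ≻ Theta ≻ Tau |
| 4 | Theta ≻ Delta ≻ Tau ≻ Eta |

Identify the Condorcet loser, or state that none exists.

none

Head-to-head results (29 reviewers):
Eta–Tau: Tau 21–8.
Eta vs Theta: Eta is ranked higher on 3+4+2+5+3 = 17 ballots, Theta on 12. Eta wins 17–12.
Eta vs Delta: 10 to 19, Delta.
Tau vs Theta: Theta, 17–12.
Tau vs Delta: 8+4+5 = 17 for Tau, 12 for Delta — Tau by 17–12.
Theta vs Delta: 16 to 13, Theta.
Each project has at least one pairwise win (Eta beats Theta; Tau beats Eta; Theta beats Tau; Delta beats Eta) — no Condorcet loser.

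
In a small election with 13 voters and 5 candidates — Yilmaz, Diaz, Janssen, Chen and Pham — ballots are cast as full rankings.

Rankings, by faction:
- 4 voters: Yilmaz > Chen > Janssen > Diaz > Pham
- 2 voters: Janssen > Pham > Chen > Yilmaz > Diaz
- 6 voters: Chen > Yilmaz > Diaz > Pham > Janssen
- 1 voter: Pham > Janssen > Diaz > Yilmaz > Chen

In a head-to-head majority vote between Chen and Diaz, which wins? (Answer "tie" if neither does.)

Chen

Ballots ranking Chen above Diaz: 4 + 2 + 6 = 12.
Ballots ranking Diaz above Chen: 13 − 12 = 1.
Chen wins the head-to-head 12–1.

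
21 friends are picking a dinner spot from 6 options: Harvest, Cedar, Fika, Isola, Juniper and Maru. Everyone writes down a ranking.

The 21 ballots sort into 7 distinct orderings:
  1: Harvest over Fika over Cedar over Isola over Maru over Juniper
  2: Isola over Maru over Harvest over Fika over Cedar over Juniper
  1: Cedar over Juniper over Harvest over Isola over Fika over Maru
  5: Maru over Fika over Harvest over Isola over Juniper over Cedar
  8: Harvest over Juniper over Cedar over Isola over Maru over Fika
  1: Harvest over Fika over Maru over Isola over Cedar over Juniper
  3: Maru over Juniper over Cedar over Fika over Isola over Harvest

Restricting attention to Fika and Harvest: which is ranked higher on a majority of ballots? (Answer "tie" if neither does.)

Ballots ranking Fika above Harvest: 5 + 3 = 8.
Ballots ranking Harvest above Fika: 21 − 8 = 13.
Harvest wins the head-to-head 13–8.

Harvest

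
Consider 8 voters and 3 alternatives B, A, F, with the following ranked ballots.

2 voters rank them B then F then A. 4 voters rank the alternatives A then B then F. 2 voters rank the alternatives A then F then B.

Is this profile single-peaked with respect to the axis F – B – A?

no

Axis positions: F=1, B=2, A=3.
Faction 1 (peak B at position 2): ranking walks positions 2-1-3, expanding outward from the peak — single-peaked.
Faction 2 (peak A at position 3): ranking walks positions 3-2-1, expanding outward from the peak — single-peaked.
Faction 3: ranking walks positions 3-1-2; F is ranked above B even though B lies between F and the peak A on the axis — preferences dip and rise again. Not single-peaked.
Faction 3 violates single-peakedness, so the profile is not single-peaked on this axis.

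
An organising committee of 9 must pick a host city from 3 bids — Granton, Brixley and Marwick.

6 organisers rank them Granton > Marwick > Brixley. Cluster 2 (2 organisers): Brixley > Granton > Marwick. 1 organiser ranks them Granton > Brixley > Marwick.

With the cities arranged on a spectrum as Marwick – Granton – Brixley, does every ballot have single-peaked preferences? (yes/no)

Axis positions: Marwick=1, Granton=2, Brixley=3.
Cluster 1 (peak Granton at position 2): ranking walks positions 2-1-3, expanding outward from the peak — single-peaked.
Cluster 2 (peak Brixley at position 3): ranking walks positions 3-2-1, expanding outward from the peak — single-peaked.
Cluster 3 (peak Granton at position 2): ranking walks positions 2-3-1, expanding outward from the peak — single-peaked.
Every ranking is single-peaked on this axis.

yes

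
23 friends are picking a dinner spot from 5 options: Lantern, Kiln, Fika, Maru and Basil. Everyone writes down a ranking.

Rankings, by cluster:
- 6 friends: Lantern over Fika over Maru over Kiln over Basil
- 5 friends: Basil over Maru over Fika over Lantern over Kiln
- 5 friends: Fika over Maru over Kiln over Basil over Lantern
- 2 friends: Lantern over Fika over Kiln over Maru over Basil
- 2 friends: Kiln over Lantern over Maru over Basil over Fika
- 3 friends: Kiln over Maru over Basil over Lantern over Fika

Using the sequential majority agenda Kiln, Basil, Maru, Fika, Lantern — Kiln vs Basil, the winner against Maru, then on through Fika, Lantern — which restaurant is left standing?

Round 1: Kiln vs Basil — 18–5, Kiln advances.
Round 2: Kiln vs Maru — 7–16, Maru advances.
Round 3: Maru vs Fika — 10–13, Fika advances.
Round 4: Fika vs Lantern — 10–13, Lantern advances.
Lantern survives the agenda.

Lantern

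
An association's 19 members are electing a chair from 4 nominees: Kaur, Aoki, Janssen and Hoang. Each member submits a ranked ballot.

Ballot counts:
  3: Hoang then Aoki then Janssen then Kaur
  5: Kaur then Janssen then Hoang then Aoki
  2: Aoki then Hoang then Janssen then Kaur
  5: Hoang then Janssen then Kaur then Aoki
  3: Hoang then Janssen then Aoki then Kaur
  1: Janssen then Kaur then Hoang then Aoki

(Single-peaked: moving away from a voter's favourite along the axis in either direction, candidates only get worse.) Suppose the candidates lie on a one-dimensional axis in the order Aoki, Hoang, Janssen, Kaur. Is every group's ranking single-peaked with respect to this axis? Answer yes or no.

yes

Axis positions: Aoki=1, Hoang=2, Janssen=3, Kaur=4.
Group 1 (peak Hoang at position 2): ranking walks positions 2-1-3-4, expanding outward from the peak — single-peaked.
Group 2 (peak Kaur at position 4): ranking walks positions 4-3-2-1, expanding outward from the peak — single-peaked.
Group 3 (peak Aoki at position 1): ranking walks positions 1-2-3-4, expanding outward from the peak — single-peaked.
Group 4 (peak Hoang at position 2): ranking walks positions 2-3-4-1, expanding outward from the peak — single-peaked.
Group 5 (peak Hoang at position 2): ranking walks positions 2-3-1-4, expanding outward from the peak — single-peaked.
Group 6 (peak Janssen at position 3): ranking walks positions 3-4-2-1, expanding outward from the peak — single-peaked.
Every ranking is single-peaked on this axis.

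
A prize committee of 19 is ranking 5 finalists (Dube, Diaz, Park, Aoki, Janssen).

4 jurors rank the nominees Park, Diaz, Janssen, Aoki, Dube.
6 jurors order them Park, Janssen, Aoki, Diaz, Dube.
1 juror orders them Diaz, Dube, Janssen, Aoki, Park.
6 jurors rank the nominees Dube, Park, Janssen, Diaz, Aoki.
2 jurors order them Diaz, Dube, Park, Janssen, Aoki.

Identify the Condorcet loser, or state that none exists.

Dube

Pairwise majorities:
Dube vs Diaz: Diaz wins 13–6.
Dube vs Park: Dube is ranked higher on 1+6+2 = 9 ballots, Park on 10. Park wins 10–9.
Dube vs Aoki: Dube preferred on 1+6+2 = 9 ballots; Aoki wins 10–9.
Dube vs Janssen: Janssen wins 10–9.
Diaz vs Park: Diaz preferred on 1+2 = 3 ballots; Park wins 16–3.
Diaz vs Aoki: Diaz preferred on 4+1+6+2 = 13 ballots; Diaz wins 13–6.
Diaz vs Janssen: Janssen, 12–7.
Park vs Aoki: Park wins 18–1.
Park–Janssen: Park 18–1.
Aoki vs Janssen: Aoki preferred on 0 ballots; Janssen wins 19–0.
Only Dube has no wins; Dube is the Condorcet loser.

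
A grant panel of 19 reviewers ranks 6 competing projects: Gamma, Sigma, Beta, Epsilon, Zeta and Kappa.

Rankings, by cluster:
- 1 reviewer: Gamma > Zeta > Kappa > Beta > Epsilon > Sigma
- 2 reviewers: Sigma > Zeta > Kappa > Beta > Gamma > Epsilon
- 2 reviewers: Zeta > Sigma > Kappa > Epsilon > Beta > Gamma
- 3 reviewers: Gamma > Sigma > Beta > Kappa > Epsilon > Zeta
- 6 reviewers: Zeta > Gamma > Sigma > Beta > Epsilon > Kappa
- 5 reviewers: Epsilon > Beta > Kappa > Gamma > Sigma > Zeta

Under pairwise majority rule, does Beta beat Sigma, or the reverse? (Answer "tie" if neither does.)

Sigma

Ballots ranking Beta above Sigma: 1 + 5 = 6.
Ballots ranking Sigma above Beta: 19 − 6 = 13.
Sigma wins the head-to-head 13–6.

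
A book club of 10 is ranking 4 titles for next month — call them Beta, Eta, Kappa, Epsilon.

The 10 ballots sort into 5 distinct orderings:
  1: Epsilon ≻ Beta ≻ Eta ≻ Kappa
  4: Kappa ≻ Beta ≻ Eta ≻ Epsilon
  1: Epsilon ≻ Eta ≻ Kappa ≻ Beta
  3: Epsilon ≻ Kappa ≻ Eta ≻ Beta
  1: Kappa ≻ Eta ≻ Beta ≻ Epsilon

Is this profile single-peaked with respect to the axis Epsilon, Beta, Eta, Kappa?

no

Axis positions: Epsilon=1, Beta=2, Eta=3, Kappa=4.
Type 1 (peak Epsilon at position 1): ranking walks positions 1-2-3-4, expanding outward from the peak — single-peaked.
Type 2: ranking walks positions 4-2-3-1; Beta is ranked above Eta even though Eta lies between Beta and the peak Kappa on the axis — preferences dip and rise again. Not single-peaked.
Type 3: ranking walks positions 1-3-4-2; Eta is ranked above Beta even though Beta lies between Eta and the peak Epsilon on the axis — preferences dip and rise again. Not single-peaked.
Type 4: ranking walks positions 1-4-3-2; Kappa is ranked above Beta even though Beta lies between Kappa and the peak Epsilon on the axis — preferences dip and rise again. Not single-peaked.
Type 5 (peak Kappa at position 4): ranking walks positions 4-3-2-1, expanding outward from the peak — single-peaked.
Type 2 violates single-peakedness, so the profile is not single-peaked on this axis.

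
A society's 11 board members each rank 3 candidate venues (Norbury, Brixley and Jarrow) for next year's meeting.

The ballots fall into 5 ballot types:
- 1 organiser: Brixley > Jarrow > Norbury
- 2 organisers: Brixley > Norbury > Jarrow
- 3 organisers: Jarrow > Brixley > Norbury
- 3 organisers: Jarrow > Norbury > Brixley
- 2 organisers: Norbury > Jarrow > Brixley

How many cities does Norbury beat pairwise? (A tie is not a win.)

0

Norbury against each rival (11 organisers):
Norbury vs Brixley: 3+2 = 5 for Norbury, 6 for Brixley — Brixley by 6–5.
Norbury vs Jarrow: Norbury preferred on 2+2 = 4 ballots; Jarrow wins 7–4.
Norbury beats no one; loses to Brixley, Jarrow — 0 pairwise wins.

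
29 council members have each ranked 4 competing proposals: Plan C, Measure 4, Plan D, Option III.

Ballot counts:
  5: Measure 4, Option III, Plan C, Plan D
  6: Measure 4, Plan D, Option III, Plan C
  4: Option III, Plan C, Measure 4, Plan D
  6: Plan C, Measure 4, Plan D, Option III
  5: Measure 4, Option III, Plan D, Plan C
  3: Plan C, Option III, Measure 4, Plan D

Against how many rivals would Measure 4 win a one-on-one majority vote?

Measure 4 against each rival (29 council members):
Measure 4 vs Plan C: Measure 4 is ranked higher on 5+6+5 = 16 ballots, Plan C on 13. Measure 4 wins 16–13.
Measure 4 vs Plan D: Measure 4 is ranked higher on 5+6+4+6+5+3 = 29 ballots, Plan D on 0. Measure 4 wins 29–0.
Measure 4 vs Option III: Measure 4, 22–7.
Measure 4 beats Plan C, Plan D, Option III — 3 pairwise wins.

3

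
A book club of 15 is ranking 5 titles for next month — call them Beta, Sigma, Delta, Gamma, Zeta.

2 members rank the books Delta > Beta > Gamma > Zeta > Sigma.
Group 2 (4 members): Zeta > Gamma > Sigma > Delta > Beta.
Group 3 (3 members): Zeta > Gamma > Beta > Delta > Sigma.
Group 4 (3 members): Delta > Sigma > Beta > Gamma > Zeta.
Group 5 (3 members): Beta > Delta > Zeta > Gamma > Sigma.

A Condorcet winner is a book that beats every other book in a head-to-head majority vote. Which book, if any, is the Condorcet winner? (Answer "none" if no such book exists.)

Head-to-head results (15 members):
Beta–Sigma: Beta 8–7.
Beta vs Delta: Delta, 9–6.
Beta vs Gamma: Beta wins 8–7.
Beta vs Zeta: Beta wins 8–7.
Sigma vs Delta: 4 for Sigma, 11 for Delta — Delta by 11–4.
Sigma vs Gamma: 3 to 12, Gamma.
Sigma vs Zeta: Zeta wins 12–3.
Delta vs Gamma: Delta is ranked higher on 2+3+3 = 8 ballots, Gamma on 7. Delta wins 8–7.
Delta–Zeta: Delta 8–7.
Gamma vs Zeta: 5 to 10, Zeta.
Delta defeats every rival head-to-head and is the Condorcet winner.

Delta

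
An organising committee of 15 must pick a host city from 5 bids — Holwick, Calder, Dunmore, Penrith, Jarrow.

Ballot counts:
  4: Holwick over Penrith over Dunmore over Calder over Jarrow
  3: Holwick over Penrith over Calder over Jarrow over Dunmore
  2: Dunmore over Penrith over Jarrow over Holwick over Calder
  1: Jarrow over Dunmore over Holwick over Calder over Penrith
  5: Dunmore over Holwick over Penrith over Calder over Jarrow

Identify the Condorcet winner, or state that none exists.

Check each pair by majority over 15 ballots:
Holwick vs Calder: Holwick, 15–0.
Holwick–Dunmore: Dunmore 8–7.
Holwick–Penrith: Holwick 13–2.
Holwick–Jarrow: Holwick 12–3.
Calder vs Dunmore: Dunmore, 12–3.
Calder vs Penrith: Penrith wins 14–1.
Calder vs Jarrow: Calder, 12–3.
Dunmore vs Penrith: Dunmore, 8–7.
Dunmore vs Jarrow: Dunmore, 11–4.
Penrith vs Jarrow: Penrith wins 14–1.
Dunmore beats each of Holwick, Calder, Penrith, Jarrow — Dunmore is the Condorcet winner.

Dunmore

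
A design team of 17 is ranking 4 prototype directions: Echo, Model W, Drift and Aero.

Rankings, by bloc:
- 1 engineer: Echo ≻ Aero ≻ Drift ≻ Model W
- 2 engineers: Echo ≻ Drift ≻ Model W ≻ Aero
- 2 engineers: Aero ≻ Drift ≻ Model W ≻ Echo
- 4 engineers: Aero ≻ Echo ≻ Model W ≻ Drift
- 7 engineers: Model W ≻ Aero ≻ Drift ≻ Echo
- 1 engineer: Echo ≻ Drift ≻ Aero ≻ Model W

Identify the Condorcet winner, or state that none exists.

Check each pair by majority over 17 ballots:
Echo vs Model W: 1+2+4+1 = 8 for Echo, 9 for Model W — Model W by 9–8.
Echo vs Drift: 8 to 9, Drift.
Echo vs Aero: 1+2+1 = 4 for Echo, 13 for Aero — Aero by 13–4.
Model W vs Drift: 4+7 = 11 for Model W, 6 for Drift — Model W by 11–6.
Model W vs Aero: 2+7 = 9 for Model W, 8 for Aero — Model W by 9–8.
Drift vs Aero: Drift preferred on 2+1 = 3 ballots; Aero wins 14–3.
Model W defeats every rival head-to-head and is the Condorcet winner.

Model W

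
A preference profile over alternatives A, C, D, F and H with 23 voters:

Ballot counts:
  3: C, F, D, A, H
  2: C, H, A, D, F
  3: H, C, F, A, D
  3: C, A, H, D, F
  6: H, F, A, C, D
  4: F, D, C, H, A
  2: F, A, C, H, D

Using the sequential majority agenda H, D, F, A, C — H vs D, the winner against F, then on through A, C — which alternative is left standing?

C

Round 1: H vs D — 16–7, H advances.
Round 2: H vs F — 14–9, H advances.
Round 3: H vs A — 15–8, H advances.
Round 4: H vs C — 9–14, C advances.
The agenda winner is C.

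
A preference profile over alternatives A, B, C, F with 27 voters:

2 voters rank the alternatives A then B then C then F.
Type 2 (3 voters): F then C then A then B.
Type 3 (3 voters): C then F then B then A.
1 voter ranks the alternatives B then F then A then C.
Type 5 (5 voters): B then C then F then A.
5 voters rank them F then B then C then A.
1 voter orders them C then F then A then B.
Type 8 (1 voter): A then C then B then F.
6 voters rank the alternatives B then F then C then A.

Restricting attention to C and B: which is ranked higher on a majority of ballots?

Ballots ranking C above B: 3 + 3 + 1 + 1 = 8.
Ballots ranking B above C: 27 − 8 = 19.
B wins the head-to-head 19–8.

B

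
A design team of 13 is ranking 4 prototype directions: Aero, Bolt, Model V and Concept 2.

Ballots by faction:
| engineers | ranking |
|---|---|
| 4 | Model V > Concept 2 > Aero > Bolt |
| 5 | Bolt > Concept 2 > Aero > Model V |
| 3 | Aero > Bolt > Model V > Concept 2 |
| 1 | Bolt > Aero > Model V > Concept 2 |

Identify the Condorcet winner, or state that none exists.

Check each pair by majority over 13 ballots:
Aero vs Bolt: 4+3 = 7 for Aero, 6 for Bolt — Aero by 7–6.
Aero vs Model V: 5+3+1 = 9 for Aero, 4 for Model V — Aero by 9–4.
Aero vs Concept 2: Aero preferred on 3+1 = 4 ballots; Concept 2 wins 9–4.
Bolt vs Model V: 5+3+1 = 9 for Bolt, 4 for Model V — Bolt by 9–4.
Bolt vs Concept 2: 5+3+1 = 9 for Bolt, 4 for Concept 2 — Bolt by 9–4.
Model V vs Concept 2: 4+3+1 = 8 for Model V, 5 for Concept 2 — Model V by 8–5.
Every design loses at least once (Aero loses to Concept 2; Bolt loses to Aero; Model V loses to Aero; Concept 2 loses to Bolt). The majority relation contains the cycle Aero → Bolt → Concept 2 → Aero, so there is no Condorcet winner.

none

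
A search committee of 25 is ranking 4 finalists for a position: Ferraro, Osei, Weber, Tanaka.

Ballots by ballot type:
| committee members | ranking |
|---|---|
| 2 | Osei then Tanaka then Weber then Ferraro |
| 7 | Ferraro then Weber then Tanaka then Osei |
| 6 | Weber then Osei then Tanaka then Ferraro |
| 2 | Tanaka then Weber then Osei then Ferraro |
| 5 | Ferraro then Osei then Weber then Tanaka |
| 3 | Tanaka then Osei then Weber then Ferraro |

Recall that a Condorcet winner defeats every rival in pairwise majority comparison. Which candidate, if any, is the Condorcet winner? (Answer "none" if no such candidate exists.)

Pairwise majorities:
Ferraro vs Osei: Ferraro preferred on 7+5 = 12 ballots; Osei wins 13–12.
Ferraro vs Weber: Ferraro preferred on 7+5 = 12 ballots; Weber wins 13–12.
Ferraro vs Tanaka: Ferraro preferred on 7+5 = 12 ballots; Tanaka wins 13–12.
Osei vs Weber: Osei is ranked higher on 2+5+3 = 10 ballots, Weber on 15. Weber wins 15–10.
Osei vs Tanaka: Osei preferred on 2+6+5 = 13 ballots; Osei wins 13–12.
Weber vs Tanaka: Weber is ranked higher on 7+6+5 = 18 ballots, Tanaka on 7. Weber wins 18–7.
Only Weber has no losses; Weber is the Condorcet winner.

Weber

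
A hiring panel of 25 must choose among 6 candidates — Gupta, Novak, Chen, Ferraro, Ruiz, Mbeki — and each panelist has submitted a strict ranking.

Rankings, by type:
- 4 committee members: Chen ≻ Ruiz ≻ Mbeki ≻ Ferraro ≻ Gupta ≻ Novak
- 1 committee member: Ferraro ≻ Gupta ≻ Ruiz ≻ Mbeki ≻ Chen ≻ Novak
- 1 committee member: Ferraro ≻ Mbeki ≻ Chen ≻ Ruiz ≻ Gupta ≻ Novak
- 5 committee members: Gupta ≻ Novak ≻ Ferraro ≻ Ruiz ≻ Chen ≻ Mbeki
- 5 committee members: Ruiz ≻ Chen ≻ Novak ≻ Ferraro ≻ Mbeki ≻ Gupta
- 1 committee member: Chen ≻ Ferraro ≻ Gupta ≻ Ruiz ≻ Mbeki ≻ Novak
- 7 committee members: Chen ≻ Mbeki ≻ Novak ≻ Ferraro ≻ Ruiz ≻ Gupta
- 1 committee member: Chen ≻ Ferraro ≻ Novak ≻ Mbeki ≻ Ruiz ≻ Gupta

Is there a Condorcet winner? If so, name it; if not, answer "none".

Head-to-head results (25 committee members):
Gupta vs Novak: Novak, 13–12.
Gupta–Chen: Chen 19–6.
Gupta vs Ferraro: Ferraro wins 20–5.
Gupta vs Ruiz: Ruiz wins 18–7.
Gupta–Mbeki: Mbeki 18–7.
Novak vs Chen: Chen, 20–5.
Novak vs Ferraro: Novak, 17–8.
Novak–Ruiz: Novak 13–12.
Novak–Mbeki: Mbeki 14–11.
Chen vs Ferraro: Chen wins 18–7.
Chen vs Ruiz: Chen, 14–11.
Chen–Mbeki: Chen 23–2.
Ferraro vs Ruiz: Ferraro wins 16–9.
Ferraro–Mbeki: Ferraro 14–11.
Ruiz vs Mbeki: Ruiz wins 16–9.
Chen defeats every rival head-to-head and is the Condorcet winner.

Chen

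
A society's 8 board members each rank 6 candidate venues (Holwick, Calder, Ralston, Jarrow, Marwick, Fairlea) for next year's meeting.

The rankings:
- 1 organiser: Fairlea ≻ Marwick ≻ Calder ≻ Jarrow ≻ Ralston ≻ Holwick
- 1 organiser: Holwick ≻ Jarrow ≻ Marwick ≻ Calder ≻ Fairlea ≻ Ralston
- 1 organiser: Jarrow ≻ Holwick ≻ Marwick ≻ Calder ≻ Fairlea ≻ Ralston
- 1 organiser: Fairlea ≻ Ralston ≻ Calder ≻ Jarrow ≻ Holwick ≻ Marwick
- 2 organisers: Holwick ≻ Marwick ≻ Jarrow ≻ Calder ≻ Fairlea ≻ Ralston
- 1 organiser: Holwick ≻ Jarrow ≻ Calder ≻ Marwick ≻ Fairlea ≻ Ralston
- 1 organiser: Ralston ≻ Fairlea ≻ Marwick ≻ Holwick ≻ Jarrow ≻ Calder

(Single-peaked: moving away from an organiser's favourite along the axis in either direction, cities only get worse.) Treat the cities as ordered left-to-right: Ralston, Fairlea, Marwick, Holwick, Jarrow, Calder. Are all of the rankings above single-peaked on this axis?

Axis positions: Ralston=1, Fairlea=2, Marwick=3, Holwick=4, Jarrow=5, Calder=6.
Cluster 1: ranking walks positions 2-3-6-5-1-4; Calder is ranked above Holwick even though Holwick lies between Calder and the peak Fairlea on the axis — preferences dip and rise again. Not single-peaked.
Cluster 2 (peak Holwick at position 4): ranking walks positions 4-5-3-6-2-1, expanding outward from the peak — single-peaked.
Cluster 3 (peak Jarrow at position 5): ranking walks positions 5-4-3-6-2-1, expanding outward from the peak — single-peaked.
Cluster 4: ranking walks positions 2-1-6-5-4-3; Calder is ranked above Marwick even though Marwick lies between Calder and the peak Fairlea on the axis — preferences dip and rise again. Not single-peaked.
Cluster 5 (peak Holwick at position 4): ranking walks positions 4-3-5-6-2-1, expanding outward from the peak — single-peaked.
Cluster 6 (peak Holwick at position 4): ranking walks positions 4-5-6-3-2-1, expanding outward from the peak — single-peaked.
Cluster 7 (peak Ralston at position 1): ranking walks positions 1-2-3-4-5-6, expanding outward from the peak — single-peaked.
Cluster 1 violates single-peakedness, so the profile is not single-peaked on this axis.

no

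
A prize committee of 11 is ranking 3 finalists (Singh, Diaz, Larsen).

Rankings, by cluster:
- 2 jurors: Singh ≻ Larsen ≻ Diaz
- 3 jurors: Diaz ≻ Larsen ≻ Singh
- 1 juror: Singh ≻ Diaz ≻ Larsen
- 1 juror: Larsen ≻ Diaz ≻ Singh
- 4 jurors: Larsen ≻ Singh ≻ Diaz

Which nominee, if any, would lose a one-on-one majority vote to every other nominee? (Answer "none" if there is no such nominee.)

Head-to-head results (11 jurors):
Singh vs Diaz: Singh, 7–4.
Singh vs Larsen: Larsen, 8–3.
Diaz vs Larsen: 4 to 7, Larsen.
Only Diaz has no wins; Diaz is the Condorcet loser.

Diaz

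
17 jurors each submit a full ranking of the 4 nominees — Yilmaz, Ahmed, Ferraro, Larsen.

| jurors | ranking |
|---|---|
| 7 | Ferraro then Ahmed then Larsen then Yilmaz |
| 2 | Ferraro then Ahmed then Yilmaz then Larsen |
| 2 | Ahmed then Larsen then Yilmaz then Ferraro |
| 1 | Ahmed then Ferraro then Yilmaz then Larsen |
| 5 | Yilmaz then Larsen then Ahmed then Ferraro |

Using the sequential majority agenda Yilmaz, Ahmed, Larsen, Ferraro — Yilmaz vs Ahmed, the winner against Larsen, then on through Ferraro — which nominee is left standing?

Round 1: Yilmaz vs Ahmed — 5–12, Ahmed advances.
Round 2: Ahmed vs Larsen — 12–5, Ahmed advances.
Round 3: Ahmed vs Ferraro — 8–9, Ferraro advances.
The agenda winner is Ferraro.

Ferraro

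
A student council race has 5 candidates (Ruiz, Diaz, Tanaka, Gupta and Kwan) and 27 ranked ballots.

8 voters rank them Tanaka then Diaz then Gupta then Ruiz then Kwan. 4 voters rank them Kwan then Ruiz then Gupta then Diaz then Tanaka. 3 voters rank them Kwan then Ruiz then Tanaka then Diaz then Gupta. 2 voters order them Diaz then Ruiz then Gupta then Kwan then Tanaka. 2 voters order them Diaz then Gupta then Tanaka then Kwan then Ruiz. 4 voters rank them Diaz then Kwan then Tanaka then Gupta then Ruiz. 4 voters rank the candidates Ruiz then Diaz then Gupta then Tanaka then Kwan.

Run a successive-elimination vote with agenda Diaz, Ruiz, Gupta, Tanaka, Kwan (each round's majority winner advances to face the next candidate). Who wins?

Round 1: Diaz vs Ruiz — 16–11, Diaz advances.
Round 2: Diaz vs Gupta — 23–4, Diaz advances.
Round 3: Diaz vs Tanaka — 16–11, Diaz advances.
Round 4: Diaz vs Kwan — 20–7, Diaz advances.
Diaz survives the agenda.

Diaz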